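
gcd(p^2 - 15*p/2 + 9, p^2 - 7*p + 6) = p - 6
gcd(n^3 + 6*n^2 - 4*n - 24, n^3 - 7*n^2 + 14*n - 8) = n - 2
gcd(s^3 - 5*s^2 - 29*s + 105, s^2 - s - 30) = s + 5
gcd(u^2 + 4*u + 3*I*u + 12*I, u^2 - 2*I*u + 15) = u + 3*I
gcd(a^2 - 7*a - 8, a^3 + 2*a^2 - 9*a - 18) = 1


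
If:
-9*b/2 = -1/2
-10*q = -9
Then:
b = 1/9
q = 9/10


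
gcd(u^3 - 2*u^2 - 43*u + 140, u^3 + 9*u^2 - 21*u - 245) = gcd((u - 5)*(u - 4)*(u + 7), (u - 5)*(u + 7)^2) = u^2 + 2*u - 35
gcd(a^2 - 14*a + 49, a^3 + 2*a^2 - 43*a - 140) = a - 7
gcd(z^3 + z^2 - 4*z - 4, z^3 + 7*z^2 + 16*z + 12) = z + 2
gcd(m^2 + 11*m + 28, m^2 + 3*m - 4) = m + 4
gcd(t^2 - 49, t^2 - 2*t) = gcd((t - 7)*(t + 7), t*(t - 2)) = 1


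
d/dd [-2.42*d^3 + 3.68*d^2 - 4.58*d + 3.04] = -7.26*d^2 + 7.36*d - 4.58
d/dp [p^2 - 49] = 2*p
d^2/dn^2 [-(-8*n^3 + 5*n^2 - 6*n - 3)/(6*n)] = 8/3 + n^(-3)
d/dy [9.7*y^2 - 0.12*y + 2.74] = 19.4*y - 0.12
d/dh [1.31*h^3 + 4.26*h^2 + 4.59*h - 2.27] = 3.93*h^2 + 8.52*h + 4.59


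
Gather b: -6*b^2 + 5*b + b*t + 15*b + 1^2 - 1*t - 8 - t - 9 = -6*b^2 + b*(t + 20) - 2*t - 16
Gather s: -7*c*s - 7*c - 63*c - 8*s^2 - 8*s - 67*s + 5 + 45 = -70*c - 8*s^2 + s*(-7*c - 75) + 50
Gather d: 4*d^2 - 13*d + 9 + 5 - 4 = 4*d^2 - 13*d + 10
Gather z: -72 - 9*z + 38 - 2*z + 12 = -11*z - 22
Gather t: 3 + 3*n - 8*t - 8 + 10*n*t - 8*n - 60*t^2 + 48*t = -5*n - 60*t^2 + t*(10*n + 40) - 5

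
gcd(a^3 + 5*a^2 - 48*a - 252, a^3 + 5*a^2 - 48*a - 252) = a^3 + 5*a^2 - 48*a - 252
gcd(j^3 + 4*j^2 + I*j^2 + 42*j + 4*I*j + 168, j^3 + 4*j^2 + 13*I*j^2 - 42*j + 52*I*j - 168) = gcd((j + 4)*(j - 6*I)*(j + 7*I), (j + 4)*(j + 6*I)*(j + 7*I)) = j^2 + j*(4 + 7*I) + 28*I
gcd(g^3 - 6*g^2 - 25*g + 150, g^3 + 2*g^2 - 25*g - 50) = g^2 - 25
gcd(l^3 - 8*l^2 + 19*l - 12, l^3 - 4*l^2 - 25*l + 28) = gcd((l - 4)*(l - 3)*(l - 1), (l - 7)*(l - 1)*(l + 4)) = l - 1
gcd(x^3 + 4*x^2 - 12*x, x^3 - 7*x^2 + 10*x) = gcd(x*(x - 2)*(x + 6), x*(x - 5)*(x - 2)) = x^2 - 2*x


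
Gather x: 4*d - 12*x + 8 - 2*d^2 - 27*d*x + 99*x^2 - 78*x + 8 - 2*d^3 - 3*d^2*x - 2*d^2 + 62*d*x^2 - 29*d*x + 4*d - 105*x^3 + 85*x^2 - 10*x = -2*d^3 - 4*d^2 + 8*d - 105*x^3 + x^2*(62*d + 184) + x*(-3*d^2 - 56*d - 100) + 16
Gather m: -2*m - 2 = -2*m - 2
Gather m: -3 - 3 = -6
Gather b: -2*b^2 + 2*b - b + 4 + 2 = -2*b^2 + b + 6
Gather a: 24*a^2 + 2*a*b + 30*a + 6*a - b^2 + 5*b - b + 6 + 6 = 24*a^2 + a*(2*b + 36) - b^2 + 4*b + 12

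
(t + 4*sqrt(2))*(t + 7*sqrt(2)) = t^2 + 11*sqrt(2)*t + 56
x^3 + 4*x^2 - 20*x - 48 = (x - 4)*(x + 2)*(x + 6)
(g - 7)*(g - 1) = g^2 - 8*g + 7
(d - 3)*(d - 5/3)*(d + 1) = d^3 - 11*d^2/3 + d/3 + 5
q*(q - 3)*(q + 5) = q^3 + 2*q^2 - 15*q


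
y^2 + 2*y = y*(y + 2)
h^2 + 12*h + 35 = (h + 5)*(h + 7)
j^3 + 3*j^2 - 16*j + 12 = (j - 2)*(j - 1)*(j + 6)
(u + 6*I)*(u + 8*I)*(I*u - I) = I*u^3 - 14*u^2 - I*u^2 + 14*u - 48*I*u + 48*I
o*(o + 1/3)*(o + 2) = o^3 + 7*o^2/3 + 2*o/3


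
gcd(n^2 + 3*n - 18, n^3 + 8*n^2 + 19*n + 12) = 1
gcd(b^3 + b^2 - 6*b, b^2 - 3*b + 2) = b - 2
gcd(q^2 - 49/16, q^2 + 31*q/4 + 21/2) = q + 7/4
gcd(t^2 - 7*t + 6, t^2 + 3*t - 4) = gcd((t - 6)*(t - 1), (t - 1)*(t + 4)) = t - 1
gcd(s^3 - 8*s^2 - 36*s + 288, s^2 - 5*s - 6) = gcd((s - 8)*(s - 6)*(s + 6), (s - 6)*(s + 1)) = s - 6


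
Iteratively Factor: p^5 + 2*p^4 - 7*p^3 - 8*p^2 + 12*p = (p)*(p^4 + 2*p^3 - 7*p^2 - 8*p + 12) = p*(p + 3)*(p^3 - p^2 - 4*p + 4) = p*(p + 2)*(p + 3)*(p^2 - 3*p + 2) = p*(p - 2)*(p + 2)*(p + 3)*(p - 1)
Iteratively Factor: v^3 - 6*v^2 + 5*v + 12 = (v - 4)*(v^2 - 2*v - 3) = (v - 4)*(v + 1)*(v - 3)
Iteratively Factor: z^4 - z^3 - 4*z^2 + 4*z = (z)*(z^3 - z^2 - 4*z + 4) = z*(z + 2)*(z^2 - 3*z + 2) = z*(z - 1)*(z + 2)*(z - 2)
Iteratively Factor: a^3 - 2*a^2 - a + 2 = (a - 2)*(a^2 - 1) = (a - 2)*(a + 1)*(a - 1)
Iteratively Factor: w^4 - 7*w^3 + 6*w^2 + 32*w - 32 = (w - 4)*(w^3 - 3*w^2 - 6*w + 8) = (w - 4)*(w - 1)*(w^2 - 2*w - 8) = (w - 4)*(w - 1)*(w + 2)*(w - 4)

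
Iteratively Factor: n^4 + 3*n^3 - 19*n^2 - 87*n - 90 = (n + 3)*(n^3 - 19*n - 30) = (n + 2)*(n + 3)*(n^2 - 2*n - 15) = (n - 5)*(n + 2)*(n + 3)*(n + 3)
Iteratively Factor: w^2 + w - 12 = (w - 3)*(w + 4)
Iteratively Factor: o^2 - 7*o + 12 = (o - 3)*(o - 4)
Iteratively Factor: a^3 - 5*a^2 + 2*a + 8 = (a - 4)*(a^2 - a - 2) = (a - 4)*(a - 2)*(a + 1)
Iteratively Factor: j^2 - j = (j - 1)*(j)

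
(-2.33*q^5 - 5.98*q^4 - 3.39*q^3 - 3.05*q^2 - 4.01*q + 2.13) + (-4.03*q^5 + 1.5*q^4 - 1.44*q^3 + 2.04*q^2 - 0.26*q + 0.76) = -6.36*q^5 - 4.48*q^4 - 4.83*q^3 - 1.01*q^2 - 4.27*q + 2.89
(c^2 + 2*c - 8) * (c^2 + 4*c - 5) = c^4 + 6*c^3 - 5*c^2 - 42*c + 40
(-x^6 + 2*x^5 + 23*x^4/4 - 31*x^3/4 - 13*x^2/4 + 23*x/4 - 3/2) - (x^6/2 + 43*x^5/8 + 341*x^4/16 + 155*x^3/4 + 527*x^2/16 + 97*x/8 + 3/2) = -3*x^6/2 - 27*x^5/8 - 249*x^4/16 - 93*x^3/2 - 579*x^2/16 - 51*x/8 - 3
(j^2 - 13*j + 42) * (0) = 0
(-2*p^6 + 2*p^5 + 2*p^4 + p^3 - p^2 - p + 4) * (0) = 0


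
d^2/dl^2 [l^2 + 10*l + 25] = 2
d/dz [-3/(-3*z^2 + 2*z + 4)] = 6*(1 - 3*z)/(-3*z^2 + 2*z + 4)^2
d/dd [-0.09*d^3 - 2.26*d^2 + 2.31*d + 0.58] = -0.27*d^2 - 4.52*d + 2.31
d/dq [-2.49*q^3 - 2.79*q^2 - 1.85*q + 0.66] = -7.47*q^2 - 5.58*q - 1.85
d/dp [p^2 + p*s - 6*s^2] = 2*p + s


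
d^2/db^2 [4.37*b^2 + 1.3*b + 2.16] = 8.74000000000000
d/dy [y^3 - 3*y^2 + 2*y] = 3*y^2 - 6*y + 2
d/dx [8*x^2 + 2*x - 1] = 16*x + 2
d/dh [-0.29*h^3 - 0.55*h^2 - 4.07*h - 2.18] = -0.87*h^2 - 1.1*h - 4.07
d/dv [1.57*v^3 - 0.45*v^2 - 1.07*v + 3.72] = 4.71*v^2 - 0.9*v - 1.07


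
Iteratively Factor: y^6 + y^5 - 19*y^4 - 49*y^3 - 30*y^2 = (y + 2)*(y^5 - y^4 - 17*y^3 - 15*y^2) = y*(y + 2)*(y^4 - y^3 - 17*y^2 - 15*y) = y^2*(y + 2)*(y^3 - y^2 - 17*y - 15) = y^2*(y + 2)*(y + 3)*(y^2 - 4*y - 5) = y^2*(y + 1)*(y + 2)*(y + 3)*(y - 5)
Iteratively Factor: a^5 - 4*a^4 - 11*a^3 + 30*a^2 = (a)*(a^4 - 4*a^3 - 11*a^2 + 30*a) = a*(a - 2)*(a^3 - 2*a^2 - 15*a) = a^2*(a - 2)*(a^2 - 2*a - 15) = a^2*(a - 2)*(a + 3)*(a - 5)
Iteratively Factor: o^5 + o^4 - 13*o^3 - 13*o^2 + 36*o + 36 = (o + 1)*(o^4 - 13*o^2 + 36) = (o + 1)*(o + 3)*(o^3 - 3*o^2 - 4*o + 12) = (o + 1)*(o + 2)*(o + 3)*(o^2 - 5*o + 6) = (o - 3)*(o + 1)*(o + 2)*(o + 3)*(o - 2)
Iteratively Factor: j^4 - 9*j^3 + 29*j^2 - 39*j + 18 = (j - 1)*(j^3 - 8*j^2 + 21*j - 18) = (j - 3)*(j - 1)*(j^2 - 5*j + 6) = (j - 3)^2*(j - 1)*(j - 2)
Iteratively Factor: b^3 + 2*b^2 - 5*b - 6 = (b - 2)*(b^2 + 4*b + 3) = (b - 2)*(b + 3)*(b + 1)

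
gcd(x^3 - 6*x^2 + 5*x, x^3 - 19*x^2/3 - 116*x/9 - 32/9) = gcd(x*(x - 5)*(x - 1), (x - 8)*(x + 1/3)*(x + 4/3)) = 1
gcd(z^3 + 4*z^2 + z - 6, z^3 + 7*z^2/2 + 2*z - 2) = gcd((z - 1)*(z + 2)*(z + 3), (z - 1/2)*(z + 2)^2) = z + 2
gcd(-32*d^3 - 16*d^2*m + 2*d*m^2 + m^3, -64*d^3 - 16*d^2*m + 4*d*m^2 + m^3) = 16*d^2 - m^2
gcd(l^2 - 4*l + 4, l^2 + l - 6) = l - 2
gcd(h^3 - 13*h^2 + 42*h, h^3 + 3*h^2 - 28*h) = h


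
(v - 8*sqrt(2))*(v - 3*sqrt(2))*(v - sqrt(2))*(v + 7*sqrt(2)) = v^4 - 5*sqrt(2)*v^3 - 98*v^2 + 442*sqrt(2)*v - 672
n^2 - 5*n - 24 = (n - 8)*(n + 3)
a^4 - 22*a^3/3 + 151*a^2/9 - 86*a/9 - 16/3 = (a - 3)*(a - 8/3)*(a - 2)*(a + 1/3)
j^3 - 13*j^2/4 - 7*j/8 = j*(j - 7/2)*(j + 1/4)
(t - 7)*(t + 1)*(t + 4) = t^3 - 2*t^2 - 31*t - 28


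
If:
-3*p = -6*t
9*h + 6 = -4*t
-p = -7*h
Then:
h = -6/23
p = -42/23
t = -21/23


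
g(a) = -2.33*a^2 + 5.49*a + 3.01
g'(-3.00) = 19.47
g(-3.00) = -34.43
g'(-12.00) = 61.41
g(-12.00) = -398.39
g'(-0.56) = 8.10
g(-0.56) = -0.80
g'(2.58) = -6.53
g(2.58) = 1.66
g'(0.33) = 3.95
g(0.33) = 4.57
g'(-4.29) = 25.48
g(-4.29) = -63.42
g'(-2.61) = 17.65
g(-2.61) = -27.19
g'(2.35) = -5.46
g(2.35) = 3.04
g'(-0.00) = 5.49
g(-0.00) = 3.01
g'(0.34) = 3.91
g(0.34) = 4.61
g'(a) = 5.49 - 4.66*a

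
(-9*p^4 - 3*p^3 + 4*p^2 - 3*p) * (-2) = 18*p^4 + 6*p^3 - 8*p^2 + 6*p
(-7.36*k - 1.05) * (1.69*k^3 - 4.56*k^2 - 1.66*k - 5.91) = -12.4384*k^4 + 31.7871*k^3 + 17.0056*k^2 + 45.2406*k + 6.2055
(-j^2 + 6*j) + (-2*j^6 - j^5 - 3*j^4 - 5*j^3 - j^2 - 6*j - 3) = -2*j^6 - j^5 - 3*j^4 - 5*j^3 - 2*j^2 - 3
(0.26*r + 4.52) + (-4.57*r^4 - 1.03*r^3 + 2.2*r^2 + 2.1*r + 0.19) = -4.57*r^4 - 1.03*r^3 + 2.2*r^2 + 2.36*r + 4.71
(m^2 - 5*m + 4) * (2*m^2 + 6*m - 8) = 2*m^4 - 4*m^3 - 30*m^2 + 64*m - 32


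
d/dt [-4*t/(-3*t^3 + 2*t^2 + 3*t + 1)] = 4*(-6*t^3 + 2*t^2 - 1)/(9*t^6 - 12*t^5 - 14*t^4 + 6*t^3 + 13*t^2 + 6*t + 1)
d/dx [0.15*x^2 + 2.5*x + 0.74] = 0.3*x + 2.5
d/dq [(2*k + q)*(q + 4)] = 2*k + 2*q + 4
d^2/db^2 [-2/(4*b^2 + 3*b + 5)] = 4*(16*b^2 + 12*b - (8*b + 3)^2 + 20)/(4*b^2 + 3*b + 5)^3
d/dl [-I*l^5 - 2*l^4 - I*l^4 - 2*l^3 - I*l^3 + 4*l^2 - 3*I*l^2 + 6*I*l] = -5*I*l^4 - 4*l^3*(2 + I) - 3*l^2*(2 + I) + 2*l*(4 - 3*I) + 6*I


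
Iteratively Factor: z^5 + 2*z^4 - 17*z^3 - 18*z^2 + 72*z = (z)*(z^4 + 2*z^3 - 17*z^2 - 18*z + 72) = z*(z - 3)*(z^3 + 5*z^2 - 2*z - 24) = z*(z - 3)*(z + 4)*(z^2 + z - 6) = z*(z - 3)*(z + 3)*(z + 4)*(z - 2)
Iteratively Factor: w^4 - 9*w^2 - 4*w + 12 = (w - 1)*(w^3 + w^2 - 8*w - 12) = (w - 3)*(w - 1)*(w^2 + 4*w + 4) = (w - 3)*(w - 1)*(w + 2)*(w + 2)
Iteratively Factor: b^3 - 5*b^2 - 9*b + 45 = (b - 5)*(b^2 - 9) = (b - 5)*(b + 3)*(b - 3)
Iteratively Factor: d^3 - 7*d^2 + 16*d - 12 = (d - 3)*(d^2 - 4*d + 4) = (d - 3)*(d - 2)*(d - 2)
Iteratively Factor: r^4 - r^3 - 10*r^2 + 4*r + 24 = (r - 3)*(r^3 + 2*r^2 - 4*r - 8) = (r - 3)*(r + 2)*(r^2 - 4) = (r - 3)*(r - 2)*(r + 2)*(r + 2)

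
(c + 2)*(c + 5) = c^2 + 7*c + 10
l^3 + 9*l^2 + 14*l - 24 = (l - 1)*(l + 4)*(l + 6)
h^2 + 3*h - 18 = (h - 3)*(h + 6)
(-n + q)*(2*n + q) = -2*n^2 + n*q + q^2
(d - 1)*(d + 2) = d^2 + d - 2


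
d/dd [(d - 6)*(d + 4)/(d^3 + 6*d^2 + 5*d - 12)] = (-d^2 + 12*d + 9)/(d^4 + 4*d^3 - 2*d^2 - 12*d + 9)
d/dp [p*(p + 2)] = 2*p + 2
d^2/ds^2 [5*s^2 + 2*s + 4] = 10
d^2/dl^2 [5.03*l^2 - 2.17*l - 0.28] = 10.0600000000000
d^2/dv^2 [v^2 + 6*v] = 2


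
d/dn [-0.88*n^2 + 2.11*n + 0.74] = 2.11 - 1.76*n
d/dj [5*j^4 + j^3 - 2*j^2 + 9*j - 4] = 20*j^3 + 3*j^2 - 4*j + 9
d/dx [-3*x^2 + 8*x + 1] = 8 - 6*x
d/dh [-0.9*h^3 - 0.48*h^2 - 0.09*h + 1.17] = -2.7*h^2 - 0.96*h - 0.09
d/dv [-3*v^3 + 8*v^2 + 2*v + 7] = -9*v^2 + 16*v + 2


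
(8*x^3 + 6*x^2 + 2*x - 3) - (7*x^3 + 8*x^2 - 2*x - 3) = x^3 - 2*x^2 + 4*x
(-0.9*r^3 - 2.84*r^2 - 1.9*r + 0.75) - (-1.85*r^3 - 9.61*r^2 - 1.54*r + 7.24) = 0.95*r^3 + 6.77*r^2 - 0.36*r - 6.49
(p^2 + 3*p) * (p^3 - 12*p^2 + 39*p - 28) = p^5 - 9*p^4 + 3*p^3 + 89*p^2 - 84*p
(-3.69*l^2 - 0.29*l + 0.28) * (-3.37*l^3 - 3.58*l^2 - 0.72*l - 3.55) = 12.4353*l^5 + 14.1875*l^4 + 2.7514*l^3 + 12.3059*l^2 + 0.8279*l - 0.994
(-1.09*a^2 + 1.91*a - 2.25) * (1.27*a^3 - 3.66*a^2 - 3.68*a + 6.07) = -1.3843*a^5 + 6.4151*a^4 - 5.8369*a^3 - 5.4101*a^2 + 19.8737*a - 13.6575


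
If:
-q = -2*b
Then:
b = q/2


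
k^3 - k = k*(k - 1)*(k + 1)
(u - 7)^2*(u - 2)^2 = u^4 - 18*u^3 + 109*u^2 - 252*u + 196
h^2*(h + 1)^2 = h^4 + 2*h^3 + h^2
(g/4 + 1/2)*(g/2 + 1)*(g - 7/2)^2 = g^4/8 - 3*g^3/8 - 47*g^2/32 + 21*g/8 + 49/8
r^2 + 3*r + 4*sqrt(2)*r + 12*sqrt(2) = (r + 3)*(r + 4*sqrt(2))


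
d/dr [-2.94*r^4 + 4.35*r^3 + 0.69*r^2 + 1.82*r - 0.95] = -11.76*r^3 + 13.05*r^2 + 1.38*r + 1.82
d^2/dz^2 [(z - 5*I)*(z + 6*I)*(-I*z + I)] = 2*I*(-3*z + 1 - I)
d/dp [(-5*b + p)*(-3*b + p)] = -8*b + 2*p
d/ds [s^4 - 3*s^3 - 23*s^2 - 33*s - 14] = 4*s^3 - 9*s^2 - 46*s - 33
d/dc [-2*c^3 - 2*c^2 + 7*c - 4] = -6*c^2 - 4*c + 7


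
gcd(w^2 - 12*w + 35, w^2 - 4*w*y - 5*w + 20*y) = w - 5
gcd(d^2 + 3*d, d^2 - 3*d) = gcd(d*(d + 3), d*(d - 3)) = d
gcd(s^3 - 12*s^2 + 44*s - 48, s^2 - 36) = s - 6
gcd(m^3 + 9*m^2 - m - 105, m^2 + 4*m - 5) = m + 5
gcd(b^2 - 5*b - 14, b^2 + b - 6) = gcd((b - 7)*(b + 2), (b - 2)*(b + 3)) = 1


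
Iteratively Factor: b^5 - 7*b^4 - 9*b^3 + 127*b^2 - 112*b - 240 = (b - 3)*(b^4 - 4*b^3 - 21*b^2 + 64*b + 80) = (b - 3)*(b + 4)*(b^3 - 8*b^2 + 11*b + 20) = (b - 3)*(b + 1)*(b + 4)*(b^2 - 9*b + 20) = (b - 4)*(b - 3)*(b + 1)*(b + 4)*(b - 5)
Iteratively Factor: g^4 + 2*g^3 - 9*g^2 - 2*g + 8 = (g - 1)*(g^3 + 3*g^2 - 6*g - 8) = (g - 1)*(g + 4)*(g^2 - g - 2) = (g - 1)*(g + 1)*(g + 4)*(g - 2)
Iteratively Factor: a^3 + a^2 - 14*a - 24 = (a + 3)*(a^2 - 2*a - 8) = (a - 4)*(a + 3)*(a + 2)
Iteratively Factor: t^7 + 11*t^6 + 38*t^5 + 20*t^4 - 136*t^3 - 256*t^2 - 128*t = (t)*(t^6 + 11*t^5 + 38*t^4 + 20*t^3 - 136*t^2 - 256*t - 128) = t*(t + 2)*(t^5 + 9*t^4 + 20*t^3 - 20*t^2 - 96*t - 64) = t*(t + 2)*(t + 4)*(t^4 + 5*t^3 - 20*t - 16) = t*(t + 2)^2*(t + 4)*(t^3 + 3*t^2 - 6*t - 8) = t*(t - 2)*(t + 2)^2*(t + 4)*(t^2 + 5*t + 4) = t*(t - 2)*(t + 2)^2*(t + 4)^2*(t + 1)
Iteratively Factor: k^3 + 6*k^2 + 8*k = (k + 4)*(k^2 + 2*k) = (k + 2)*(k + 4)*(k)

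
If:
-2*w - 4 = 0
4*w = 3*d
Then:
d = -8/3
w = -2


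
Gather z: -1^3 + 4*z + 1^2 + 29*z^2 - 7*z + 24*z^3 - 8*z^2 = 24*z^3 + 21*z^2 - 3*z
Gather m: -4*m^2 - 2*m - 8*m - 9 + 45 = -4*m^2 - 10*m + 36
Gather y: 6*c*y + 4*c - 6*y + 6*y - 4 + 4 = 6*c*y + 4*c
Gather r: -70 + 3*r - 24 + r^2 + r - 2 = r^2 + 4*r - 96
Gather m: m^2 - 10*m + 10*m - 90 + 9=m^2 - 81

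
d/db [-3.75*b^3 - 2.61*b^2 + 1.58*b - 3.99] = -11.25*b^2 - 5.22*b + 1.58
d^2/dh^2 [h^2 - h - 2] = 2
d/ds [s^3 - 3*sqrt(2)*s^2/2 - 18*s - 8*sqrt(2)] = 3*s^2 - 3*sqrt(2)*s - 18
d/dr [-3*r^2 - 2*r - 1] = -6*r - 2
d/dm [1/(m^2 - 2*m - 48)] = 2*(1 - m)/(-m^2 + 2*m + 48)^2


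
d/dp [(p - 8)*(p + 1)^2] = 3*(p - 5)*(p + 1)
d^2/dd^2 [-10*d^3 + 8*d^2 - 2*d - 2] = 16 - 60*d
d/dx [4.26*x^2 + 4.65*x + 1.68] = 8.52*x + 4.65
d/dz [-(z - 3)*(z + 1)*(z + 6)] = -3*z^2 - 8*z + 15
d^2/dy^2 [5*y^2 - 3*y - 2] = 10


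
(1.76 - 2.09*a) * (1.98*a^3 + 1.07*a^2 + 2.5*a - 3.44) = -4.1382*a^4 + 1.2485*a^3 - 3.3418*a^2 + 11.5896*a - 6.0544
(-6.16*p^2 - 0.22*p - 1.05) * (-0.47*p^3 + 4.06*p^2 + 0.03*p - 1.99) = 2.8952*p^5 - 24.9062*p^4 - 0.5845*p^3 + 7.9888*p^2 + 0.4063*p + 2.0895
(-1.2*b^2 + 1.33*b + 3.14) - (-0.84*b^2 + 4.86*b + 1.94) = -0.36*b^2 - 3.53*b + 1.2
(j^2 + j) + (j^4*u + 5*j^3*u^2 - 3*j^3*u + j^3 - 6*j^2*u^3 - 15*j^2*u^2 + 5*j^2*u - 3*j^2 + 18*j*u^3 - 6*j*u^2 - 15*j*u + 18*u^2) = j^4*u + 5*j^3*u^2 - 3*j^3*u + j^3 - 6*j^2*u^3 - 15*j^2*u^2 + 5*j^2*u - 2*j^2 + 18*j*u^3 - 6*j*u^2 - 15*j*u + j + 18*u^2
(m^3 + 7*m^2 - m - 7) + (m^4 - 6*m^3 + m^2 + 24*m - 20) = m^4 - 5*m^3 + 8*m^2 + 23*m - 27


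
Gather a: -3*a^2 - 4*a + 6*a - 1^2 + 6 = -3*a^2 + 2*a + 5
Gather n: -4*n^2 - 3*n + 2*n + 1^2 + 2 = -4*n^2 - n + 3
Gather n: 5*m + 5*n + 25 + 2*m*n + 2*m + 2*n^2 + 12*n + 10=7*m + 2*n^2 + n*(2*m + 17) + 35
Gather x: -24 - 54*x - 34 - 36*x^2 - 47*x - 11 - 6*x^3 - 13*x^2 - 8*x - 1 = -6*x^3 - 49*x^2 - 109*x - 70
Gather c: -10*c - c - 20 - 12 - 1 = -11*c - 33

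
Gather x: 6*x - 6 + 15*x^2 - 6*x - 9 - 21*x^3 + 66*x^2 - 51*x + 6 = -21*x^3 + 81*x^2 - 51*x - 9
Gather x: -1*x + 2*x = x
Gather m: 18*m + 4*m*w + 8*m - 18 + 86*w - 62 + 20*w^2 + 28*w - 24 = m*(4*w + 26) + 20*w^2 + 114*w - 104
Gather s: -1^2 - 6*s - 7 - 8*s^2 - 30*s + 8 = -8*s^2 - 36*s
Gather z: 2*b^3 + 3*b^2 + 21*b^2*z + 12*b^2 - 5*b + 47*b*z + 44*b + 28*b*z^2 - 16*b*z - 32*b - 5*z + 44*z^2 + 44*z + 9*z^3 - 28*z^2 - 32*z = 2*b^3 + 15*b^2 + 7*b + 9*z^3 + z^2*(28*b + 16) + z*(21*b^2 + 31*b + 7)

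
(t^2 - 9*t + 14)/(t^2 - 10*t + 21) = (t - 2)/(t - 3)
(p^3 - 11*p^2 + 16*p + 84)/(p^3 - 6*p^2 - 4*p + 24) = (p - 7)/(p - 2)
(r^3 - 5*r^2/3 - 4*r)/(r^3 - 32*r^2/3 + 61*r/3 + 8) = r*(3*r + 4)/(3*r^2 - 23*r - 8)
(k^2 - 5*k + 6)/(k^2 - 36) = (k^2 - 5*k + 6)/(k^2 - 36)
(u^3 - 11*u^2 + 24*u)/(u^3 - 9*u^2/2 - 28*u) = 2*(u - 3)/(2*u + 7)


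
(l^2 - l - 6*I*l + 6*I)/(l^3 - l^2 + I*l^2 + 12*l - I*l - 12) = (l - 6*I)/(l^2 + I*l + 12)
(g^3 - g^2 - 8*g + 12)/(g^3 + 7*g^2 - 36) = (g - 2)/(g + 6)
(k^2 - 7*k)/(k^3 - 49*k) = 1/(k + 7)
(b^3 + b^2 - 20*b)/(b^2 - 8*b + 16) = b*(b + 5)/(b - 4)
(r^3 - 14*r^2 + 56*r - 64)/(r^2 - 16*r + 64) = (r^2 - 6*r + 8)/(r - 8)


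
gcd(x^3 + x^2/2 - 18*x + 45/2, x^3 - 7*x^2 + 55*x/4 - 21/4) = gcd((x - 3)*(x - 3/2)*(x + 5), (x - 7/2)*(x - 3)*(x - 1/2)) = x - 3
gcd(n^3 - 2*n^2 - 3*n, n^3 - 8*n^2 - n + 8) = n + 1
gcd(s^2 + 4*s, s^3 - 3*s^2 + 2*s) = s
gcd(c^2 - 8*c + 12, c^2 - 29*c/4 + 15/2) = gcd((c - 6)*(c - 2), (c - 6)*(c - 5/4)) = c - 6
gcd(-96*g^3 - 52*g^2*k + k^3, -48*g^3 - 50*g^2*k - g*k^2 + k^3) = 48*g^2 + 2*g*k - k^2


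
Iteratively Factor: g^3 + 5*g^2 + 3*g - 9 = (g + 3)*(g^2 + 2*g - 3) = (g - 1)*(g + 3)*(g + 3)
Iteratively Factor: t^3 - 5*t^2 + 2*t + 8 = (t - 2)*(t^2 - 3*t - 4) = (t - 2)*(t + 1)*(t - 4)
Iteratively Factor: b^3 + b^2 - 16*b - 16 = (b + 1)*(b^2 - 16) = (b - 4)*(b + 1)*(b + 4)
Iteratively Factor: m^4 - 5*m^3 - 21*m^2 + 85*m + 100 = (m + 4)*(m^3 - 9*m^2 + 15*m + 25) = (m - 5)*(m + 4)*(m^2 - 4*m - 5) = (m - 5)*(m + 1)*(m + 4)*(m - 5)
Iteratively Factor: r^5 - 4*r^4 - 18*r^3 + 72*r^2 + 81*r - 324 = (r - 4)*(r^4 - 18*r^2 + 81) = (r - 4)*(r + 3)*(r^3 - 3*r^2 - 9*r + 27) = (r - 4)*(r - 3)*(r + 3)*(r^2 - 9) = (r - 4)*(r - 3)*(r + 3)^2*(r - 3)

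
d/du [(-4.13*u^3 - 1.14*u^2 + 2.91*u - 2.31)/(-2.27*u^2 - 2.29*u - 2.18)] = (9.3751*u^4 + 18.9154*u^3 + 36.2265*u^2 - 5.517*u - 11.6337)/(5.1529*u^4 + 10.3966*u^3 + 15.1413*u^2 + 9.9844*u + 4.7524)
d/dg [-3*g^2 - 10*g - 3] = -6*g - 10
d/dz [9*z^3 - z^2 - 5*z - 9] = 27*z^2 - 2*z - 5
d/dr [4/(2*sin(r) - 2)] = -2*cos(r)/(sin(r) - 1)^2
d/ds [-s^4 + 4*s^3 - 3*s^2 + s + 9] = -4*s^3 + 12*s^2 - 6*s + 1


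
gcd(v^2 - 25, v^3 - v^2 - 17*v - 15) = v - 5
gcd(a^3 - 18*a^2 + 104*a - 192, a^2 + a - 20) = a - 4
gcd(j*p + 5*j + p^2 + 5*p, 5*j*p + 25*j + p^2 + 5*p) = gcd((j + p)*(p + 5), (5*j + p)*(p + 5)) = p + 5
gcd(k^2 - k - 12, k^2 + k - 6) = k + 3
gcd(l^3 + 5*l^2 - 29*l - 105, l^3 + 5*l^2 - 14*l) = l + 7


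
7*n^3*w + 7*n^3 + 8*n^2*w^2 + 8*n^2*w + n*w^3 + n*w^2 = (n + w)*(7*n + w)*(n*w + n)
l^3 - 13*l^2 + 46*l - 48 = (l - 8)*(l - 3)*(l - 2)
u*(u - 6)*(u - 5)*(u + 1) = u^4 - 10*u^3 + 19*u^2 + 30*u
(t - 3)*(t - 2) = t^2 - 5*t + 6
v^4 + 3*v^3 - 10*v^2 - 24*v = v*(v - 3)*(v + 2)*(v + 4)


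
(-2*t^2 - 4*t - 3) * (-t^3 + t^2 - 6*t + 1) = 2*t^5 + 2*t^4 + 11*t^3 + 19*t^2 + 14*t - 3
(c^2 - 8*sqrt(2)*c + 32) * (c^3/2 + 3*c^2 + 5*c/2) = c^5/2 - 4*sqrt(2)*c^4 + 3*c^4 - 24*sqrt(2)*c^3 + 37*c^3/2 - 20*sqrt(2)*c^2 + 96*c^2 + 80*c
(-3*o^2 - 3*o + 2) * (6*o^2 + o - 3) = -18*o^4 - 21*o^3 + 18*o^2 + 11*o - 6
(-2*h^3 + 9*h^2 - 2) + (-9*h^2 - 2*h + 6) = -2*h^3 - 2*h + 4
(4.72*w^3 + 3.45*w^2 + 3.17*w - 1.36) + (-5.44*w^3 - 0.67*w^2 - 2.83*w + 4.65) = -0.720000000000001*w^3 + 2.78*w^2 + 0.34*w + 3.29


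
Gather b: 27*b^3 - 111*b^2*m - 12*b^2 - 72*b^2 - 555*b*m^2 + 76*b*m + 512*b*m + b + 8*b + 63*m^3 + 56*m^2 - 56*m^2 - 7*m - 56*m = 27*b^3 + b^2*(-111*m - 84) + b*(-555*m^2 + 588*m + 9) + 63*m^3 - 63*m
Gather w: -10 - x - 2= -x - 12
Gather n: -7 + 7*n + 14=7*n + 7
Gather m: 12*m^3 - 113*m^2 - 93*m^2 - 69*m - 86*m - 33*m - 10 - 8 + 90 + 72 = 12*m^3 - 206*m^2 - 188*m + 144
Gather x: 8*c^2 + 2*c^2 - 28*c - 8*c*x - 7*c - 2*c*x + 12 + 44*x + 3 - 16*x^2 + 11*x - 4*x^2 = 10*c^2 - 35*c - 20*x^2 + x*(55 - 10*c) + 15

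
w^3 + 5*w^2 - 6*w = w*(w - 1)*(w + 6)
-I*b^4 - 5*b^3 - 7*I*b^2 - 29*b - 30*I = (b - 5*I)*(b - 3*I)*(b + 2*I)*(-I*b + 1)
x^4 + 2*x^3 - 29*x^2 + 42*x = x*(x - 3)*(x - 2)*(x + 7)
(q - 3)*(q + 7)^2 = q^3 + 11*q^2 + 7*q - 147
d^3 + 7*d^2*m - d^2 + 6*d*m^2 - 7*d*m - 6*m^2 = (d - 1)*(d + m)*(d + 6*m)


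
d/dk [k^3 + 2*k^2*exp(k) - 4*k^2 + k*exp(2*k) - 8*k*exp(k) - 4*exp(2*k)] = 2*k^2*exp(k) + 3*k^2 + 2*k*exp(2*k) - 4*k*exp(k) - 8*k - 7*exp(2*k) - 8*exp(k)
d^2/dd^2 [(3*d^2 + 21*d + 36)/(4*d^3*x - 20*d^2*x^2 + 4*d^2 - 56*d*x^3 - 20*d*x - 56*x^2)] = 3*(((2*d + 7)*(-3*d^2*x + 10*d*x^2 - 2*d + 14*x^3 + 5*x) - (d^2 + 7*d + 12)*(3*d*x - 5*x^2 + 1))*(-d^3*x + 5*d^2*x^2 - d^2 + 14*d*x^3 + 5*d*x + 14*x^2) - (d^2 + 7*d + 12)*(-3*d^2*x + 10*d*x^2 - 2*d + 14*x^3 + 5*x)^2 - (-d^3*x + 5*d^2*x^2 - d^2 + 14*d*x^3 + 5*d*x + 14*x^2)^2)/(2*(-d^3*x + 5*d^2*x^2 - d^2 + 14*d*x^3 + 5*d*x + 14*x^2)^3)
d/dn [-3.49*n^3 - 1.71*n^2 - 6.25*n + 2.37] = -10.47*n^2 - 3.42*n - 6.25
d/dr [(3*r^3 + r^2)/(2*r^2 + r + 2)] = r*(-r*(3*r + 1)*(4*r + 1) + (9*r + 2)*(2*r^2 + r + 2))/(2*r^2 + r + 2)^2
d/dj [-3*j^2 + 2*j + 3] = 2 - 6*j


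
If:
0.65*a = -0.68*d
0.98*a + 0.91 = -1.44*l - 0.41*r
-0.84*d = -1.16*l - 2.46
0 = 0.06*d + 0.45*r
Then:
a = 60.39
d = -57.72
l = -43.92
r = 7.70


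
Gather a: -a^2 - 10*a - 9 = -a^2 - 10*a - 9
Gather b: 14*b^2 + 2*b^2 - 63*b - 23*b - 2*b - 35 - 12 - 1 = 16*b^2 - 88*b - 48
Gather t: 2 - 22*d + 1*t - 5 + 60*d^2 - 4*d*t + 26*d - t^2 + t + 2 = 60*d^2 + 4*d - t^2 + t*(2 - 4*d) - 1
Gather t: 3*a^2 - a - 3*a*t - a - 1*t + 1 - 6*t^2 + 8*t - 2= 3*a^2 - 2*a - 6*t^2 + t*(7 - 3*a) - 1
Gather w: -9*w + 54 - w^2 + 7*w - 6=-w^2 - 2*w + 48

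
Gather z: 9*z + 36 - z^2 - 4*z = -z^2 + 5*z + 36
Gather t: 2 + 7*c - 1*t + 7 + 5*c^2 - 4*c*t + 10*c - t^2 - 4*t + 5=5*c^2 + 17*c - t^2 + t*(-4*c - 5) + 14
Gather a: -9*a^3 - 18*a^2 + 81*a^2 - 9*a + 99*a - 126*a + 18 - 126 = -9*a^3 + 63*a^2 - 36*a - 108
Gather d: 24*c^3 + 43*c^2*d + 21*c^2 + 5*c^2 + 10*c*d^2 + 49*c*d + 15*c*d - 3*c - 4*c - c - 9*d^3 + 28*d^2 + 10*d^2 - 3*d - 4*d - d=24*c^3 + 26*c^2 - 8*c - 9*d^3 + d^2*(10*c + 38) + d*(43*c^2 + 64*c - 8)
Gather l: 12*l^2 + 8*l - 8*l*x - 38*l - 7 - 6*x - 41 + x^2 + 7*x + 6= 12*l^2 + l*(-8*x - 30) + x^2 + x - 42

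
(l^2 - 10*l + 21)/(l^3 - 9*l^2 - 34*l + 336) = (l - 3)/(l^2 - 2*l - 48)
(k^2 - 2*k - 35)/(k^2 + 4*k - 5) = (k - 7)/(k - 1)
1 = 1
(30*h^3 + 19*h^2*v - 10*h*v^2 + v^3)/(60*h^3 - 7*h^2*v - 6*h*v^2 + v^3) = (-6*h^2 - 5*h*v + v^2)/(-12*h^2 - h*v + v^2)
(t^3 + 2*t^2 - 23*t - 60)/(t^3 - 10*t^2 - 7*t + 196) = (t^2 - 2*t - 15)/(t^2 - 14*t + 49)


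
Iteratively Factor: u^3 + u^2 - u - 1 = (u - 1)*(u^2 + 2*u + 1) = (u - 1)*(u + 1)*(u + 1)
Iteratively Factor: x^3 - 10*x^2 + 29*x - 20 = (x - 1)*(x^2 - 9*x + 20) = (x - 4)*(x - 1)*(x - 5)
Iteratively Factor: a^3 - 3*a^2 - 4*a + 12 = (a - 2)*(a^2 - a - 6) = (a - 3)*(a - 2)*(a + 2)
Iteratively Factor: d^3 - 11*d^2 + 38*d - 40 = (d - 4)*(d^2 - 7*d + 10) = (d - 5)*(d - 4)*(d - 2)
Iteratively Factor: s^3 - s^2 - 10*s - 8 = (s + 2)*(s^2 - 3*s - 4) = (s - 4)*(s + 2)*(s + 1)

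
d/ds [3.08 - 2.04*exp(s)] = -2.04*exp(s)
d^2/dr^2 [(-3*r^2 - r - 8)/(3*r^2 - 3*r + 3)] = 2*(-4*r^3 - 15*r^2 + 27*r - 4)/(3*(r^6 - 3*r^5 + 6*r^4 - 7*r^3 + 6*r^2 - 3*r + 1))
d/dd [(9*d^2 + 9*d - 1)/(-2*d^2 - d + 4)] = (9*d^2 + 68*d + 35)/(4*d^4 + 4*d^3 - 15*d^2 - 8*d + 16)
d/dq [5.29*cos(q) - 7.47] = -5.29*sin(q)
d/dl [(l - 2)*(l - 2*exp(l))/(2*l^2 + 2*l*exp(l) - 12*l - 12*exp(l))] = (-(l - 2)*(l - 2*exp(l))*(l*exp(l) + 2*l - 5*exp(l) - 6) + (l - (l - 2)*(2*exp(l) - 1) - 2*exp(l))*(l^2 + l*exp(l) - 6*l - 6*exp(l)))/(2*(l^2 + l*exp(l) - 6*l - 6*exp(l))^2)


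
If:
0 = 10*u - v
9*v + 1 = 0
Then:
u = -1/90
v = -1/9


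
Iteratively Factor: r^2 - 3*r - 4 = (r - 4)*(r + 1)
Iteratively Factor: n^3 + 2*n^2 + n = (n)*(n^2 + 2*n + 1) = n*(n + 1)*(n + 1)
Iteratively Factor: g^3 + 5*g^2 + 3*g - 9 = (g + 3)*(g^2 + 2*g - 3) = (g - 1)*(g + 3)*(g + 3)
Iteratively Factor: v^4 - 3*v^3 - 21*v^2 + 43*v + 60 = (v + 4)*(v^3 - 7*v^2 + 7*v + 15) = (v + 1)*(v + 4)*(v^2 - 8*v + 15) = (v - 5)*(v + 1)*(v + 4)*(v - 3)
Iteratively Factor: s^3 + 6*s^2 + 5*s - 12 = (s + 4)*(s^2 + 2*s - 3) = (s + 3)*(s + 4)*(s - 1)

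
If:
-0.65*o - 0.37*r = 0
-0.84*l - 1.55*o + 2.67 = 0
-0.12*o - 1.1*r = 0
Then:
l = 3.18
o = 0.00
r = 0.00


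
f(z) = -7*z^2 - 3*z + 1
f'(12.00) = -171.00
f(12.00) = -1043.00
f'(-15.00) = 207.00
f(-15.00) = -1529.00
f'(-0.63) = 5.82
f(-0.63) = 0.11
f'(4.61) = -67.54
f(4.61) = -161.59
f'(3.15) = -47.10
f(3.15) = -77.91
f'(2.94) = -44.16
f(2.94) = -68.33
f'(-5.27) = 70.78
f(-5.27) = -177.60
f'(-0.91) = 9.74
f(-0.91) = -2.07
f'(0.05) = -3.70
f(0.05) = 0.83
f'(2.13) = -32.82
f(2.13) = -37.15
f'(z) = -14*z - 3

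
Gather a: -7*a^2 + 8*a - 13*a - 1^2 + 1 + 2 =-7*a^2 - 5*a + 2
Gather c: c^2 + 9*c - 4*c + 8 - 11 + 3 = c^2 + 5*c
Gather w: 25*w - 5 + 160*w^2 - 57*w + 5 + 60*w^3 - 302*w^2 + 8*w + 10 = 60*w^3 - 142*w^2 - 24*w + 10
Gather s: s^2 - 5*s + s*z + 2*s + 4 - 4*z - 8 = s^2 + s*(z - 3) - 4*z - 4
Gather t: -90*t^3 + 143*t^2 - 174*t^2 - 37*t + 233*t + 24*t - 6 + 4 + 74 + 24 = -90*t^3 - 31*t^2 + 220*t + 96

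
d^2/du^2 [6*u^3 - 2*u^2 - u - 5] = 36*u - 4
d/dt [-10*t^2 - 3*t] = -20*t - 3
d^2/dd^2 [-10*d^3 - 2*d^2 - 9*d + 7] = -60*d - 4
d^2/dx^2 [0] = 0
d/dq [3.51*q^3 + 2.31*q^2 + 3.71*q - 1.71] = 10.53*q^2 + 4.62*q + 3.71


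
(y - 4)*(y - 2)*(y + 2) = y^3 - 4*y^2 - 4*y + 16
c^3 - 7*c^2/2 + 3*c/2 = c*(c - 3)*(c - 1/2)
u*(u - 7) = u^2 - 7*u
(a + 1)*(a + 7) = a^2 + 8*a + 7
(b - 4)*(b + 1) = b^2 - 3*b - 4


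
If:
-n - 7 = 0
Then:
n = -7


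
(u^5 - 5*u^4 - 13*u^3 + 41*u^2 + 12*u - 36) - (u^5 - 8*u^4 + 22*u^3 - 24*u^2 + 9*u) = 3*u^4 - 35*u^3 + 65*u^2 + 3*u - 36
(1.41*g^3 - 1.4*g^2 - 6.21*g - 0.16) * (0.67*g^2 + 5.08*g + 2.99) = 0.9447*g^5 + 6.2248*g^4 - 7.0568*g^3 - 35.84*g^2 - 19.3807*g - 0.4784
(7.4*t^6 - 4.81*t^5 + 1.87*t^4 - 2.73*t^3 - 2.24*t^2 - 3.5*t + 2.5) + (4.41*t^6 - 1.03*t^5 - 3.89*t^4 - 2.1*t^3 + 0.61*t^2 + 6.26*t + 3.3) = 11.81*t^6 - 5.84*t^5 - 2.02*t^4 - 4.83*t^3 - 1.63*t^2 + 2.76*t + 5.8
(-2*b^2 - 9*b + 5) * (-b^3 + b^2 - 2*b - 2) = 2*b^5 + 7*b^4 - 10*b^3 + 27*b^2 + 8*b - 10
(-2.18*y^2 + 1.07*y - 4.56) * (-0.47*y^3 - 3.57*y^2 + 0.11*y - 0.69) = 1.0246*y^5 + 7.2797*y^4 - 1.9165*y^3 + 17.9011*y^2 - 1.2399*y + 3.1464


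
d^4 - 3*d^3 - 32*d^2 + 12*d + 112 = (d - 7)*(d - 2)*(d + 2)*(d + 4)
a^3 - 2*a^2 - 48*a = a*(a - 8)*(a + 6)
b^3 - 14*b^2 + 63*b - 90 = (b - 6)*(b - 5)*(b - 3)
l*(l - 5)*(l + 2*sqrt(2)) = l^3 - 5*l^2 + 2*sqrt(2)*l^2 - 10*sqrt(2)*l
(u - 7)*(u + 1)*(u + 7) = u^3 + u^2 - 49*u - 49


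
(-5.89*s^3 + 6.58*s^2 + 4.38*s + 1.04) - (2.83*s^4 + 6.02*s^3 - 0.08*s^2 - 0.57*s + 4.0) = -2.83*s^4 - 11.91*s^3 + 6.66*s^2 + 4.95*s - 2.96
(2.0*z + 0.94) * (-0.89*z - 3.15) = -1.78*z^2 - 7.1366*z - 2.961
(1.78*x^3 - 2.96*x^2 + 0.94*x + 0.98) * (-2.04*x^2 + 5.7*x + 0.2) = -3.6312*x^5 + 16.1844*x^4 - 18.4336*x^3 + 2.7668*x^2 + 5.774*x + 0.196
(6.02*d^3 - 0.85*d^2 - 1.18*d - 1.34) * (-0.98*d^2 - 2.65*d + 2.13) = -5.8996*d^5 - 15.12*d^4 + 16.2315*d^3 + 2.6297*d^2 + 1.0376*d - 2.8542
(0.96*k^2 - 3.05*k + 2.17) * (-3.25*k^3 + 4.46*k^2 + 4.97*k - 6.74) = -3.12*k^5 + 14.1941*k^4 - 15.8843*k^3 - 11.9507*k^2 + 31.3419*k - 14.6258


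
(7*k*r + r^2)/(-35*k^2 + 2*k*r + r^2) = r/(-5*k + r)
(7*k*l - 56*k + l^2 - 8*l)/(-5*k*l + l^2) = (-7*k*l + 56*k - l^2 + 8*l)/(l*(5*k - l))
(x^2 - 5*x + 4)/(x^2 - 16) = (x - 1)/(x + 4)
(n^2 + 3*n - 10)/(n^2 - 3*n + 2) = (n + 5)/(n - 1)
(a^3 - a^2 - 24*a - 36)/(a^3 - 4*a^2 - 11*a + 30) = (a^2 - 4*a - 12)/(a^2 - 7*a + 10)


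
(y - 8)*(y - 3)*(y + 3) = y^3 - 8*y^2 - 9*y + 72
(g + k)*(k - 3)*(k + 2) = g*k^2 - g*k - 6*g + k^3 - k^2 - 6*k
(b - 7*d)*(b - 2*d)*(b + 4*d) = b^3 - 5*b^2*d - 22*b*d^2 + 56*d^3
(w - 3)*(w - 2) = w^2 - 5*w + 6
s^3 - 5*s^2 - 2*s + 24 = (s - 4)*(s - 3)*(s + 2)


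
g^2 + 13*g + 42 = (g + 6)*(g + 7)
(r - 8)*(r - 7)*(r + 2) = r^3 - 13*r^2 + 26*r + 112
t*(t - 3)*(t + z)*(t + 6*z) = t^4 + 7*t^3*z - 3*t^3 + 6*t^2*z^2 - 21*t^2*z - 18*t*z^2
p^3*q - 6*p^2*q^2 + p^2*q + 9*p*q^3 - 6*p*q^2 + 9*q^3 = (p - 3*q)^2*(p*q + q)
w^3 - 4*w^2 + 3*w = w*(w - 3)*(w - 1)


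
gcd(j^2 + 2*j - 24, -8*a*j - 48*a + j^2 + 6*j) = j + 6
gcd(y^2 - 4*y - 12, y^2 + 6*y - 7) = 1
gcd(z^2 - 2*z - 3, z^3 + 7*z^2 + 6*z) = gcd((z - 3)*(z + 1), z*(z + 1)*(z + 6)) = z + 1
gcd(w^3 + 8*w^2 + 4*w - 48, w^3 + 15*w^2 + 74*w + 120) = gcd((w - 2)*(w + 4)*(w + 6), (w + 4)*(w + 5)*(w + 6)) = w^2 + 10*w + 24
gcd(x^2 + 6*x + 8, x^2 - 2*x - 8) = x + 2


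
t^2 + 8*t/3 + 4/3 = (t + 2/3)*(t + 2)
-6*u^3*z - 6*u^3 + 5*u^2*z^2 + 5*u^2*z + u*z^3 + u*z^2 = (-u + z)*(6*u + z)*(u*z + u)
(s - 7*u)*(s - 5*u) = s^2 - 12*s*u + 35*u^2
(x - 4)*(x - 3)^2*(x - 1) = x^4 - 11*x^3 + 43*x^2 - 69*x + 36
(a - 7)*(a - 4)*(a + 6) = a^3 - 5*a^2 - 38*a + 168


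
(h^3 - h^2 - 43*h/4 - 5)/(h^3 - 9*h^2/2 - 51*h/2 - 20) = (h^2 - 7*h/2 - 2)/(h^2 - 7*h - 8)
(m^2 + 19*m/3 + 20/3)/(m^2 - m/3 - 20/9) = 3*(m + 5)/(3*m - 5)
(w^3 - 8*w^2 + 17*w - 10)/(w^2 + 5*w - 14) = (w^2 - 6*w + 5)/(w + 7)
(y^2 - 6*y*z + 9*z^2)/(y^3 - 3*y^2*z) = (y - 3*z)/y^2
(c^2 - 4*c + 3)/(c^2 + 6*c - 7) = (c - 3)/(c + 7)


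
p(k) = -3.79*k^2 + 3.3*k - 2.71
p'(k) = 3.3 - 7.58*k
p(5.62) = -103.87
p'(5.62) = -39.30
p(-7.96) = -269.12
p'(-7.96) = 63.64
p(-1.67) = -18.79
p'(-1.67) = 15.96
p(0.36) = -2.01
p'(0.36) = 0.57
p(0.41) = -1.99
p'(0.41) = 0.19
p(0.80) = -2.50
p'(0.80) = -2.76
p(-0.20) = -3.52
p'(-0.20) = 4.82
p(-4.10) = -79.95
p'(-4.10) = 34.38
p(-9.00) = -339.40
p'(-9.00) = 71.52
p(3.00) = -26.92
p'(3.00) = -19.44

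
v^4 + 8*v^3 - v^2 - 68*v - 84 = (v - 3)*(v + 2)^2*(v + 7)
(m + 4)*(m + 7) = m^2 + 11*m + 28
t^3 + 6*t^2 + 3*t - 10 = (t - 1)*(t + 2)*(t + 5)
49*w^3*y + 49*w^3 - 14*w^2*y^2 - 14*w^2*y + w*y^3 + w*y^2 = (-7*w + y)^2*(w*y + w)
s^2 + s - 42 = (s - 6)*(s + 7)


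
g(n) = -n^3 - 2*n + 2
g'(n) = -3*n^2 - 2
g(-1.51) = 8.46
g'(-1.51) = -8.84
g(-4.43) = 97.80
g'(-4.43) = -60.87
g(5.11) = -141.65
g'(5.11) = -80.34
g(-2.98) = 34.42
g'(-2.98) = -28.64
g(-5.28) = 159.76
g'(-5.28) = -85.64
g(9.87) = -979.24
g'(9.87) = -294.25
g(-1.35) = 7.16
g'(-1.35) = -7.47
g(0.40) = 1.14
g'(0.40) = -2.48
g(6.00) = -226.00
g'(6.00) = -110.00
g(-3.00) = 35.00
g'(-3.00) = -29.00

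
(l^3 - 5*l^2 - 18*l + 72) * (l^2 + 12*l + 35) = l^5 + 7*l^4 - 43*l^3 - 319*l^2 + 234*l + 2520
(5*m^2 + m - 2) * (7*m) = 35*m^3 + 7*m^2 - 14*m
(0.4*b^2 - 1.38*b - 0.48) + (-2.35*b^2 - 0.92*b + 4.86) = -1.95*b^2 - 2.3*b + 4.38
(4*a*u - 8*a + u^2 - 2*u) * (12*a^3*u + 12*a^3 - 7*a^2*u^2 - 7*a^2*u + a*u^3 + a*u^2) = 48*a^4*u^2 - 48*a^4*u - 96*a^4 - 16*a^3*u^3 + 16*a^3*u^2 + 32*a^3*u - 3*a^2*u^4 + 3*a^2*u^3 + 6*a^2*u^2 + a*u^5 - a*u^4 - 2*a*u^3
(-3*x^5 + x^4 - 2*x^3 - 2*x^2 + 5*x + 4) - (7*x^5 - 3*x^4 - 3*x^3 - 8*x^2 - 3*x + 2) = -10*x^5 + 4*x^4 + x^3 + 6*x^2 + 8*x + 2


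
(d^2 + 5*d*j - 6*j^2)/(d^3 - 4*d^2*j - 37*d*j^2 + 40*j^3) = (d + 6*j)/(d^2 - 3*d*j - 40*j^2)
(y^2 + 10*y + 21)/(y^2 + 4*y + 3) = (y + 7)/(y + 1)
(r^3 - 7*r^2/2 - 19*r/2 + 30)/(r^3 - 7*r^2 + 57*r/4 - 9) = 2*(2*r^2 + r - 15)/(4*r^2 - 12*r + 9)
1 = 1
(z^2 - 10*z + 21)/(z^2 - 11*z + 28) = (z - 3)/(z - 4)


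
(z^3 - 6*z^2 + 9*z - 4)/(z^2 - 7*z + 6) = (z^2 - 5*z + 4)/(z - 6)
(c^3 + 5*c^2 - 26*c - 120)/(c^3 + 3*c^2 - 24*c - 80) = (c + 6)/(c + 4)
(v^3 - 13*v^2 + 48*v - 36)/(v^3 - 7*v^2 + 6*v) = (v - 6)/v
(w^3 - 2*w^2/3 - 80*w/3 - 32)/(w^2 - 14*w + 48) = (3*w^2 + 16*w + 16)/(3*(w - 8))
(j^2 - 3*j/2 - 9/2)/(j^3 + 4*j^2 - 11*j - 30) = (j + 3/2)/(j^2 + 7*j + 10)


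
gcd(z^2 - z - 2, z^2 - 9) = 1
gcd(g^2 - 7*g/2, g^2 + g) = g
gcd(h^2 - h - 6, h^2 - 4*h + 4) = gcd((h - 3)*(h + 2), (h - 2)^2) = 1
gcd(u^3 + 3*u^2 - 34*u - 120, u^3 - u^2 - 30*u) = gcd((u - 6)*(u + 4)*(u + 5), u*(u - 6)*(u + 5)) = u^2 - u - 30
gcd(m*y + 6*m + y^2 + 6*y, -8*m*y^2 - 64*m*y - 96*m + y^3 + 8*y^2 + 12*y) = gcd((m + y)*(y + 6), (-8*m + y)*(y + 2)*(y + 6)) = y + 6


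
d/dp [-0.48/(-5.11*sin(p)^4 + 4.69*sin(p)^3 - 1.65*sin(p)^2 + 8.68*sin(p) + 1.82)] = (-9.8112*sin(p)^3 + 6.7536*sin(p)^2 - 1.584*sin(p) + 4.1664)*cos(p)/(-5.11*sin(p)^4 + 4.69*sin(p)^3 - 1.65*sin(p)^2 + 8.68*sin(p) + 1.82)^2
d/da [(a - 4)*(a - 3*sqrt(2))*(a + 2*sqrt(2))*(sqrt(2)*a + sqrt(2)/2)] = 4*sqrt(2)*a^3 - 21*sqrt(2)*a^2/2 - 6*a^2 - 28*sqrt(2)*a + 14*a + 4 + 42*sqrt(2)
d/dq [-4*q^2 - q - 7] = -8*q - 1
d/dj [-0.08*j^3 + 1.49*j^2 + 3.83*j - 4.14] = -0.24*j^2 + 2.98*j + 3.83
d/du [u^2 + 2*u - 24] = 2*u + 2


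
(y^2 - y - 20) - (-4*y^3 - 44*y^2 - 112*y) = 4*y^3 + 45*y^2 + 111*y - 20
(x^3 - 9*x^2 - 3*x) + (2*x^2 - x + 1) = x^3 - 7*x^2 - 4*x + 1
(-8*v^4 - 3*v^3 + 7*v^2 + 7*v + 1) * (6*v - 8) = -48*v^5 + 46*v^4 + 66*v^3 - 14*v^2 - 50*v - 8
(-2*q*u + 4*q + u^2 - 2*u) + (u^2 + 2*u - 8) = -2*q*u + 4*q + 2*u^2 - 8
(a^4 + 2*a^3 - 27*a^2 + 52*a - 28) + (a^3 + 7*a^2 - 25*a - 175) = a^4 + 3*a^3 - 20*a^2 + 27*a - 203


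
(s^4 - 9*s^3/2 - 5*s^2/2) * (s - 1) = s^5 - 11*s^4/2 + 2*s^3 + 5*s^2/2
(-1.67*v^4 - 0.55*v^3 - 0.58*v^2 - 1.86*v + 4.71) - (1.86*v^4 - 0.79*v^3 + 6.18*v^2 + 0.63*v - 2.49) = -3.53*v^4 + 0.24*v^3 - 6.76*v^2 - 2.49*v + 7.2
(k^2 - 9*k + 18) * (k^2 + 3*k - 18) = k^4 - 6*k^3 - 27*k^2 + 216*k - 324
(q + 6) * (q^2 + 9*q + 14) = q^3 + 15*q^2 + 68*q + 84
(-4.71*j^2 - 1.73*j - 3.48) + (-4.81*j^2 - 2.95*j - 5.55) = -9.52*j^2 - 4.68*j - 9.03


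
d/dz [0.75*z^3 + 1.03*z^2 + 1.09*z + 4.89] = 2.25*z^2 + 2.06*z + 1.09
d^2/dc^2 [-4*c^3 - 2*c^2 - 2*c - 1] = -24*c - 4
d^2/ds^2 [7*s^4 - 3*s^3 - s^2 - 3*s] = 84*s^2 - 18*s - 2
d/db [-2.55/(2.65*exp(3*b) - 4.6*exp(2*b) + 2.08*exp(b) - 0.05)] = (20.2725*exp(2*b) - 23.46*exp(b) + 5.304)*exp(b)/(2.65*exp(3*b) - 4.6*exp(2*b) + 2.08*exp(b) - 0.05)^2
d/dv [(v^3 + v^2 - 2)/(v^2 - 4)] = v*(v^3 - 12*v - 4)/(v^4 - 8*v^2 + 16)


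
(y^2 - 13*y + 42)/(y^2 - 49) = (y - 6)/(y + 7)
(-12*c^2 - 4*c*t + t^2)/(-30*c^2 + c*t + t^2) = (-12*c^2 - 4*c*t + t^2)/(-30*c^2 + c*t + t^2)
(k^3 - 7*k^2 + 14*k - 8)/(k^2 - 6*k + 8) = k - 1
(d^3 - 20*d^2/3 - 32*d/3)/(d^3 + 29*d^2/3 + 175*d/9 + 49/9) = 3*d*(3*d^2 - 20*d - 32)/(9*d^3 + 87*d^2 + 175*d + 49)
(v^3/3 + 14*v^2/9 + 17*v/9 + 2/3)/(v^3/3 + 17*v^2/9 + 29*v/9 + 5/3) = (3*v + 2)/(3*v + 5)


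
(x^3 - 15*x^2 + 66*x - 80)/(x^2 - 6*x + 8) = (x^2 - 13*x + 40)/(x - 4)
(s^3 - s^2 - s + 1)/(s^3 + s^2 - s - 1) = (s - 1)/(s + 1)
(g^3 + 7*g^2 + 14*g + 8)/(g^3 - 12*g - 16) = (g^2 + 5*g + 4)/(g^2 - 2*g - 8)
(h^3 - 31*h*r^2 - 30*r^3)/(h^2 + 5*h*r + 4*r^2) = (h^2 - h*r - 30*r^2)/(h + 4*r)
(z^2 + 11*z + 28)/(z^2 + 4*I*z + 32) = (z^2 + 11*z + 28)/(z^2 + 4*I*z + 32)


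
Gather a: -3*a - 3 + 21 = 18 - 3*a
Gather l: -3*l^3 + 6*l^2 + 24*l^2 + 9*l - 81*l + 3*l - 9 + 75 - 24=-3*l^3 + 30*l^2 - 69*l + 42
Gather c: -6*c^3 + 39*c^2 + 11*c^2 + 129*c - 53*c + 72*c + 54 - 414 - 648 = -6*c^3 + 50*c^2 + 148*c - 1008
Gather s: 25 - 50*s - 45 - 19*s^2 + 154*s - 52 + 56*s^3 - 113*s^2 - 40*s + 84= 56*s^3 - 132*s^2 + 64*s + 12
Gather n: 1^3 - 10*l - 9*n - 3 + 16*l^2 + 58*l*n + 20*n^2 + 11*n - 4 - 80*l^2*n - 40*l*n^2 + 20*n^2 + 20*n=16*l^2 - 10*l + n^2*(40 - 40*l) + n*(-80*l^2 + 58*l + 22) - 6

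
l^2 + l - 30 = (l - 5)*(l + 6)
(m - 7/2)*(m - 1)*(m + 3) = m^3 - 3*m^2/2 - 10*m + 21/2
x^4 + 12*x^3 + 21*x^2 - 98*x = x*(x - 2)*(x + 7)^2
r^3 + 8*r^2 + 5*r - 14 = (r - 1)*(r + 2)*(r + 7)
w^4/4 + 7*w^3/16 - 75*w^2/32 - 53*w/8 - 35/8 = (w/2 + 1)^2*(w - 7/2)*(w + 5/4)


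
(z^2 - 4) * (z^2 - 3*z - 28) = z^4 - 3*z^3 - 32*z^2 + 12*z + 112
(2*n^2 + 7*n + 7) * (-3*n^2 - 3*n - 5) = -6*n^4 - 27*n^3 - 52*n^2 - 56*n - 35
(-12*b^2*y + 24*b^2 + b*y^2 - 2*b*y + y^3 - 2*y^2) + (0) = -12*b^2*y + 24*b^2 + b*y^2 - 2*b*y + y^3 - 2*y^2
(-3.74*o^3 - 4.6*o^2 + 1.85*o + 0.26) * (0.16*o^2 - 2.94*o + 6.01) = -0.5984*o^5 + 10.2596*o^4 - 8.6574*o^3 - 33.0434*o^2 + 10.3541*o + 1.5626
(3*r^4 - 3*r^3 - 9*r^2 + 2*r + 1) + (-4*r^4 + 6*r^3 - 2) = -r^4 + 3*r^3 - 9*r^2 + 2*r - 1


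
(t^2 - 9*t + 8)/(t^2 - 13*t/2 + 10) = 2*(t^2 - 9*t + 8)/(2*t^2 - 13*t + 20)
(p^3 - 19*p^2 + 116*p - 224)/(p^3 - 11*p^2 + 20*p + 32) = (p - 7)/(p + 1)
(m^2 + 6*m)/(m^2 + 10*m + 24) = m/(m + 4)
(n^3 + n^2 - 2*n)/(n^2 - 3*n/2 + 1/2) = 2*n*(n + 2)/(2*n - 1)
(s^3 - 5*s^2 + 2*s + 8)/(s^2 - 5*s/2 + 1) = 2*(s^2 - 3*s - 4)/(2*s - 1)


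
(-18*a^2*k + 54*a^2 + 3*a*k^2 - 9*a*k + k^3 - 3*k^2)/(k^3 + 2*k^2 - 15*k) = (-18*a^2 + 3*a*k + k^2)/(k*(k + 5))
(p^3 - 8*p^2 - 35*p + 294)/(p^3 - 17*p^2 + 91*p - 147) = (p + 6)/(p - 3)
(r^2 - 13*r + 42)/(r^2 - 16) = (r^2 - 13*r + 42)/(r^2 - 16)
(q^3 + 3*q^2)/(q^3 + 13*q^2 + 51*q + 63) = q^2/(q^2 + 10*q + 21)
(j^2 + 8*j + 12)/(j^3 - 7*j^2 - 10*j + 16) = (j + 6)/(j^2 - 9*j + 8)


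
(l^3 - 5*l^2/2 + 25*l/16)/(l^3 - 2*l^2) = (16*l^2 - 40*l + 25)/(16*l*(l - 2))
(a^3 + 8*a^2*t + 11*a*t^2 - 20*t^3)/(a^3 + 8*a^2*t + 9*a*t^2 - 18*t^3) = (a^2 + 9*a*t + 20*t^2)/(a^2 + 9*a*t + 18*t^2)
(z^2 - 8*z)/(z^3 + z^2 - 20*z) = (z - 8)/(z^2 + z - 20)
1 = 1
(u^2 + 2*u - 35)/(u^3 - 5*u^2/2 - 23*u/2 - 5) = 2*(u + 7)/(2*u^2 + 5*u + 2)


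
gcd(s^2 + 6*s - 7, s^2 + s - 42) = s + 7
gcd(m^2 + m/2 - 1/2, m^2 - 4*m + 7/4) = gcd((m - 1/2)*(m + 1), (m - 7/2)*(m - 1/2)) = m - 1/2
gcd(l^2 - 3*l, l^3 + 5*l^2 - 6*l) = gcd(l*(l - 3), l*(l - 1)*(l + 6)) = l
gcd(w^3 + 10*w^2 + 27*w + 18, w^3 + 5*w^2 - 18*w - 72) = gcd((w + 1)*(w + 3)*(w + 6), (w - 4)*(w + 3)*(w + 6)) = w^2 + 9*w + 18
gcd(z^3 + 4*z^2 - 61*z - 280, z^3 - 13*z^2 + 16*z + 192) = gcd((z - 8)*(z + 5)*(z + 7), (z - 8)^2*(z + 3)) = z - 8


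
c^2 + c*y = c*(c + y)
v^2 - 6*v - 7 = (v - 7)*(v + 1)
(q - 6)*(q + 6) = q^2 - 36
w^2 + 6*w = w*(w + 6)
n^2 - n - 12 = (n - 4)*(n + 3)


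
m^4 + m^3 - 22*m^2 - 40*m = m*(m - 5)*(m + 2)*(m + 4)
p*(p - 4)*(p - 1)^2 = p^4 - 6*p^3 + 9*p^2 - 4*p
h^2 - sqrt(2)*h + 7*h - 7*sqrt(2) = (h + 7)*(h - sqrt(2))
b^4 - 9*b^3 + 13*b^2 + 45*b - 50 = (b - 5)^2*(b - 1)*(b + 2)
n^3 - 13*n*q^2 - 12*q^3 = (n - 4*q)*(n + q)*(n + 3*q)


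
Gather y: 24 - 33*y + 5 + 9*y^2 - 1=9*y^2 - 33*y + 28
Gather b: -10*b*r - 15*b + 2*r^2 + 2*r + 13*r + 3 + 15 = b*(-10*r - 15) + 2*r^2 + 15*r + 18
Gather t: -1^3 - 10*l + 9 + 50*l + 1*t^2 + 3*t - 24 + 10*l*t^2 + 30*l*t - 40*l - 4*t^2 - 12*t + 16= t^2*(10*l - 3) + t*(30*l - 9)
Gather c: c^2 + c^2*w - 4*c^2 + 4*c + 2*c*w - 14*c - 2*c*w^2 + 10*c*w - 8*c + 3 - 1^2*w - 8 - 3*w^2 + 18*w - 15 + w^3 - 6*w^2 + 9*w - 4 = c^2*(w - 3) + c*(-2*w^2 + 12*w - 18) + w^3 - 9*w^2 + 26*w - 24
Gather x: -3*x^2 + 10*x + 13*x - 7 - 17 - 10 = -3*x^2 + 23*x - 34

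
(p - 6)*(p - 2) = p^2 - 8*p + 12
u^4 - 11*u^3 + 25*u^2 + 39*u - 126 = (u - 7)*(u - 3)^2*(u + 2)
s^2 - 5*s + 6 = (s - 3)*(s - 2)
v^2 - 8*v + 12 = (v - 6)*(v - 2)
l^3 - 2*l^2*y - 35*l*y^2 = l*(l - 7*y)*(l + 5*y)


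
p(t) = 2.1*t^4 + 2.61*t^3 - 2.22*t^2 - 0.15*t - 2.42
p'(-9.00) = -5449.56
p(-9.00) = 11694.52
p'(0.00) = -0.15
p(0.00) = -2.42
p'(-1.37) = -0.97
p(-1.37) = -5.69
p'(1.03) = 12.76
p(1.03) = 0.29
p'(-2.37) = -57.47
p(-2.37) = 16.98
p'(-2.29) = -49.80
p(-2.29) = 12.69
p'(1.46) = 36.20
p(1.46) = 10.29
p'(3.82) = 565.39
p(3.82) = 557.27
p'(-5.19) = -940.50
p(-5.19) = 1097.35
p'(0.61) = 1.96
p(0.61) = -2.45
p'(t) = 8.4*t^3 + 7.83*t^2 - 4.44*t - 0.15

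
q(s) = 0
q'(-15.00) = 0.00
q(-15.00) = 0.00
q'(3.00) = 0.00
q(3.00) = 0.00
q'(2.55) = 0.00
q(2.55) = 0.00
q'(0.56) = 0.00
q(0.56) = 0.00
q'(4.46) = 0.00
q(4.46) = 0.00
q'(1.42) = 0.00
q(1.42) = 0.00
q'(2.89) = 0.00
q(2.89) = 0.00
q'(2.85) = 0.00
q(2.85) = 0.00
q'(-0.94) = 0.00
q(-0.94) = 0.00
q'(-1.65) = 0.00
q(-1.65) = 0.00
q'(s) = 0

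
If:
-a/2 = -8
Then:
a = 16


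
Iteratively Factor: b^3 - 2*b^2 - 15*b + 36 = (b - 3)*(b^2 + b - 12) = (b - 3)^2*(b + 4)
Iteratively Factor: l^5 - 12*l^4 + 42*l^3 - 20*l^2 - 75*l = (l - 3)*(l^4 - 9*l^3 + 15*l^2 + 25*l) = (l - 5)*(l - 3)*(l^3 - 4*l^2 - 5*l) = (l - 5)^2*(l - 3)*(l^2 + l) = (l - 5)^2*(l - 3)*(l + 1)*(l)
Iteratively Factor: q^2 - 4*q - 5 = (q + 1)*(q - 5)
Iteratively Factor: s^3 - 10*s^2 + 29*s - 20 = (s - 4)*(s^2 - 6*s + 5) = (s - 5)*(s - 4)*(s - 1)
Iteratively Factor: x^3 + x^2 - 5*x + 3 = (x - 1)*(x^2 + 2*x - 3) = (x - 1)*(x + 3)*(x - 1)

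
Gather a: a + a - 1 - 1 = 2*a - 2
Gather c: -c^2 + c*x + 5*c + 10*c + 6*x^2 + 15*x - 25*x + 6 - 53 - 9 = -c^2 + c*(x + 15) + 6*x^2 - 10*x - 56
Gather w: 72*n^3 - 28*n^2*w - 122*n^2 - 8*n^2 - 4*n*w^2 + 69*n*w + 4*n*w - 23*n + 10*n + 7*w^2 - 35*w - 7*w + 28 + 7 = 72*n^3 - 130*n^2 - 13*n + w^2*(7 - 4*n) + w*(-28*n^2 + 73*n - 42) + 35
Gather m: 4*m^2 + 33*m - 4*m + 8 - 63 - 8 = 4*m^2 + 29*m - 63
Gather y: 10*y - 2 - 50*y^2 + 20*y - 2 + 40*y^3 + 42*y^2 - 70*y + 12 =40*y^3 - 8*y^2 - 40*y + 8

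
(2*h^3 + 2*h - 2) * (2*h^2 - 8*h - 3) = 4*h^5 - 16*h^4 - 2*h^3 - 20*h^2 + 10*h + 6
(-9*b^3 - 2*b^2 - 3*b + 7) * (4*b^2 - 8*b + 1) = -36*b^5 + 64*b^4 - 5*b^3 + 50*b^2 - 59*b + 7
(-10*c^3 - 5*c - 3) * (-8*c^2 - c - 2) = 80*c^5 + 10*c^4 + 60*c^3 + 29*c^2 + 13*c + 6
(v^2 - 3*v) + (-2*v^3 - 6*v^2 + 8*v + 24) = -2*v^3 - 5*v^2 + 5*v + 24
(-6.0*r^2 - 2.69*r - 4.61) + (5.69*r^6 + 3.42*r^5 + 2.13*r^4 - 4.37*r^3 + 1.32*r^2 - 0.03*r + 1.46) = 5.69*r^6 + 3.42*r^5 + 2.13*r^4 - 4.37*r^3 - 4.68*r^2 - 2.72*r - 3.15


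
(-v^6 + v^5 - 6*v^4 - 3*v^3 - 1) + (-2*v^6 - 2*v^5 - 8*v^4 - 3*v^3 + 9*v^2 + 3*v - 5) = -3*v^6 - v^5 - 14*v^4 - 6*v^3 + 9*v^2 + 3*v - 6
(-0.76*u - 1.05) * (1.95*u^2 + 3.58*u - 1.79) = -1.482*u^3 - 4.7683*u^2 - 2.3986*u + 1.8795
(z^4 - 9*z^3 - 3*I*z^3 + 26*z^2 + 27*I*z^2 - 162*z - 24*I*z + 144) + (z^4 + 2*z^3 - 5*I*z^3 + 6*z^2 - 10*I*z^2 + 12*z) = 2*z^4 - 7*z^3 - 8*I*z^3 + 32*z^2 + 17*I*z^2 - 150*z - 24*I*z + 144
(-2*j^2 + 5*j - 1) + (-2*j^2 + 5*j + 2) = -4*j^2 + 10*j + 1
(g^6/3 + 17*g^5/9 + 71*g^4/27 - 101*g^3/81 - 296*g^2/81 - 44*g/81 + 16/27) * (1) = g^6/3 + 17*g^5/9 + 71*g^4/27 - 101*g^3/81 - 296*g^2/81 - 44*g/81 + 16/27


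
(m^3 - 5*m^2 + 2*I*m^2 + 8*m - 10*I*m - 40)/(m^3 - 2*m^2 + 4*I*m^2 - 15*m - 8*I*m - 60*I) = (m - 2*I)/(m + 3)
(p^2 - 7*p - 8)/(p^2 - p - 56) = (p + 1)/(p + 7)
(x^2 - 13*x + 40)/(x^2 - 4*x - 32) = (x - 5)/(x + 4)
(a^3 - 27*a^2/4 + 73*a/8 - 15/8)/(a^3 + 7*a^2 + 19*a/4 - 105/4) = (4*a^2 - 21*a + 5)/(2*(2*a^2 + 17*a + 35))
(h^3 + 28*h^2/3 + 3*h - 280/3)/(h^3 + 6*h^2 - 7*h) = (3*h^2 + 7*h - 40)/(3*h*(h - 1))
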